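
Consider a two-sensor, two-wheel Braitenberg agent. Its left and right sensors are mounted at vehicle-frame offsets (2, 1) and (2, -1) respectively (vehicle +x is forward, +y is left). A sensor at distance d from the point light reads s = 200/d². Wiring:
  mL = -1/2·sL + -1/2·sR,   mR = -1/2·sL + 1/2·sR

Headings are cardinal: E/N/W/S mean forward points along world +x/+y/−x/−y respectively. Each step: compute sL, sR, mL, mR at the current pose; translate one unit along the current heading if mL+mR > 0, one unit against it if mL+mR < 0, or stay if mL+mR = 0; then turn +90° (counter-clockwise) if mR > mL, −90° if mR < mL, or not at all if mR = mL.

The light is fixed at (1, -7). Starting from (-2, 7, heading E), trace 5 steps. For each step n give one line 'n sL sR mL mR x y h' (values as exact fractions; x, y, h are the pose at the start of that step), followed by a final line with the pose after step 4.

n=0: pose=(-2,7,E); sL=100/113, sR=20/17; mL=-1980/1921, mR=280/1921; mL+mR=-100/113 → advance -1; mR−mL=20/17 → turn +1·90°
n=1: pose=(-3,7,N); sL=200/281, sR=40/53; mL=-10920/14893, mR=320/14893; mL+mR=-200/281 → advance -1; mR−mL=40/53 → turn +1·90°
n=2: pose=(-3,6,W); sL=10/9, sR=25/29; mL=-515/522, mR=-65/522; mL+mR=-10/9 → advance -1; mR−mL=25/29 → turn +1·90°
n=3: pose=(-2,6,S); sL=8/5, sR=200/137; mL=-1048/685, mR=-48/685; mL+mR=-8/5 → advance -1; mR−mL=200/137 → turn +1·90°
n=4: pose=(-2,7,E); sL=100/113, sR=20/17; mL=-1980/1921, mR=280/1921; mL+mR=-100/113 → advance -1; mR−mL=20/17 → turn +1·90°

0 100/113 20/17 -1980/1921 280/1921 -2 7 E
1 200/281 40/53 -10920/14893 320/14893 -3 7 N
2 10/9 25/29 -515/522 -65/522 -3 6 W
3 8/5 200/137 -1048/685 -48/685 -2 6 S
4 100/113 20/17 -1980/1921 280/1921 -2 7 E
final -3 7 N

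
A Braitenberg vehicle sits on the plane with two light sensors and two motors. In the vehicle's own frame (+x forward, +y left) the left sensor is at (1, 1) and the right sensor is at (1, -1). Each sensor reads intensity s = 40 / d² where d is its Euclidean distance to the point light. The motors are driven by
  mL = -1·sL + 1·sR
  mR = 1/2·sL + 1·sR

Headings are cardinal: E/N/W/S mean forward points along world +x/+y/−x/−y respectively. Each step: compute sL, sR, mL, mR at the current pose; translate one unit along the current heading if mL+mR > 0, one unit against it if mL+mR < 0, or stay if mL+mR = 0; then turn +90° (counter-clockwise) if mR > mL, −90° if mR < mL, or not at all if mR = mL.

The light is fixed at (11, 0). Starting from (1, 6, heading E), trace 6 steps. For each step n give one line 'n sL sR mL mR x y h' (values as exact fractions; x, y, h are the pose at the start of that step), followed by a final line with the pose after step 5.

0 4/13 20/53 48/689 366/689 1 6 E
1 40/149 40/113 1440/16837 8220/16837 2 6 N
2 5/17 10/41 -35/697 545/1394 2 7 W
3 40/117 40/157 -1600/18369 7820/18369 1 7 S
4 4/13 20/53 48/689 366/689 1 6 E
5 40/149 40/113 1440/16837 8220/16837 2 6 N
final 2 7 W

n=0: pose=(1,6,E); sL=4/13, sR=20/53; mL=48/689, mR=366/689; mL+mR=414/689 → advance +1; mR−mL=6/13 → turn +1·90°
n=1: pose=(2,6,N); sL=40/149, sR=40/113; mL=1440/16837, mR=8220/16837; mL+mR=9660/16837 → advance +1; mR−mL=60/149 → turn +1·90°
n=2: pose=(2,7,W); sL=5/17, sR=10/41; mL=-35/697, mR=545/1394; mL+mR=475/1394 → advance +1; mR−mL=15/34 → turn +1·90°
n=3: pose=(1,7,S); sL=40/117, sR=40/157; mL=-1600/18369, mR=7820/18369; mL+mR=6220/18369 → advance +1; mR−mL=20/39 → turn +1·90°
n=4: pose=(1,6,E); sL=4/13, sR=20/53; mL=48/689, mR=366/689; mL+mR=414/689 → advance +1; mR−mL=6/13 → turn +1·90°
n=5: pose=(2,6,N); sL=40/149, sR=40/113; mL=1440/16837, mR=8220/16837; mL+mR=9660/16837 → advance +1; mR−mL=60/149 → turn +1·90°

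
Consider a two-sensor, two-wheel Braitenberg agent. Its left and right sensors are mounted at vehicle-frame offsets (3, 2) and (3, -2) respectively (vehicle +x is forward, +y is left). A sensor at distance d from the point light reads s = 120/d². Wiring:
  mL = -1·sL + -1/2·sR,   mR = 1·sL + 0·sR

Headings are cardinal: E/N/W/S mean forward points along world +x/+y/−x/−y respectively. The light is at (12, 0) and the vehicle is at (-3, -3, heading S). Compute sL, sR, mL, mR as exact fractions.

24/41 24/65 -2052/2665 24/41

left sensor world pos  = (-1, -6); dL² = 205
right sensor world pos = (-5, -6); dR² = 325
sL = 120/205 = 24/41
sR = 120/325 = 24/65
mL = -1·sL + -1/2·sR = -2052/2665
mR = 1·sL + 0·sR = 24/41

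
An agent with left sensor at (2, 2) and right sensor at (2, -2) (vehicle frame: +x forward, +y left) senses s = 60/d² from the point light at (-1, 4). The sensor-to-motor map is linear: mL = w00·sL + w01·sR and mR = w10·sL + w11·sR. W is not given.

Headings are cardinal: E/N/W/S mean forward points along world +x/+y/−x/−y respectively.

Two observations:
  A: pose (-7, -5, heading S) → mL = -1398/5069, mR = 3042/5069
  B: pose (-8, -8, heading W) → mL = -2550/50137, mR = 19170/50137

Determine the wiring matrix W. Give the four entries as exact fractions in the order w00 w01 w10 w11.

obs A: pose=(-7,-5,S) → sL=60/137, sR=12/37, mL=-1398/5069, mR=3042/5069
obs B: pose=(-8,-8,W) → sL=60/277, sR=60/181, mL=-2550/50137, mR=19170/50137
sensor matrix S = [[60/137, 12/37], [60/277, 60/181]]; det S = 19042560/254144453
solve [mL_A; mL_B] = S·[w00; w01] and [mR_A; mR_B] = S·[w10; w11]:
  w00 = -1, w01 = 1/2, w10 = 1, w11 = 1/2

-1 1/2 1 1/2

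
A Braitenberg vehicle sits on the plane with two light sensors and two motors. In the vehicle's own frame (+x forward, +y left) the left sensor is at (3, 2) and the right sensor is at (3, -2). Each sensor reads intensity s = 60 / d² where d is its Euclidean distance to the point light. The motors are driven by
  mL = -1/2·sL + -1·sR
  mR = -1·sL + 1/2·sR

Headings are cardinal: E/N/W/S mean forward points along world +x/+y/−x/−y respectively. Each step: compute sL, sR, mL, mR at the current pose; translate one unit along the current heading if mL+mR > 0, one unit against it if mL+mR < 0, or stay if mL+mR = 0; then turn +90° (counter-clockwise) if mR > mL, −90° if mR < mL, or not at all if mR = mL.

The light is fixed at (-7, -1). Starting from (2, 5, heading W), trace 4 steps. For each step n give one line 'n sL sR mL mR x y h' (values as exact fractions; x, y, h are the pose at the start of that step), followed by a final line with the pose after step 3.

0 15/13 3/5 -153/130 -111/130 2 5 W
1 20/51 60/73 -3790/3723 70/3723 3 5 S
2 6/25 30/97 -1041/2425 -207/2425 3 6 E
3 60/149 60/221 -15570/32929 -8790/32929 2 6 N
final 2 5 W

n=0: pose=(2,5,W); sL=15/13, sR=3/5; mL=-153/130, mR=-111/130; mL+mR=-132/65 → advance -1; mR−mL=21/65 → turn +1·90°
n=1: pose=(3,5,S); sL=20/51, sR=60/73; mL=-3790/3723, mR=70/3723; mL+mR=-1240/1241 → advance -1; mR−mL=3860/3723 → turn +1·90°
n=2: pose=(3,6,E); sL=6/25, sR=30/97; mL=-1041/2425, mR=-207/2425; mL+mR=-1248/2425 → advance -1; mR−mL=834/2425 → turn +1·90°
n=3: pose=(2,6,N); sL=60/149, sR=60/221; mL=-15570/32929, mR=-8790/32929; mL+mR=-24360/32929 → advance -1; mR−mL=6780/32929 → turn +1·90°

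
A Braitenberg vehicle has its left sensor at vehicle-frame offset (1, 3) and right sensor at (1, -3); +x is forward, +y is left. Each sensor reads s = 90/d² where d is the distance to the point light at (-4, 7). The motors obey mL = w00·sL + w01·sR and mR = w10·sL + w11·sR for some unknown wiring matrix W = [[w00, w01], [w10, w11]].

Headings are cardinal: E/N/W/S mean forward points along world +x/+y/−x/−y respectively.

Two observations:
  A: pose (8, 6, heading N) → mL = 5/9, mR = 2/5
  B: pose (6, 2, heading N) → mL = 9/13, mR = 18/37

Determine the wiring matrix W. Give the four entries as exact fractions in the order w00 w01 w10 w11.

obs A: pose=(8,6,N) → sL=10/9, sR=2/5, mL=5/9, mR=2/5
obs B: pose=(6,2,N) → sL=18/13, sR=18/37, mL=9/13, mR=18/37
sensor matrix S = [[10/9, 2/5], [18/13, 18/37]]; det S = -32/2405
solve [mL_A; mL_B] = S·[w00; w01] and [mR_A; mR_B] = S·[w10; w11]:
  w00 = 1/2, w01 = 0, w10 = 0, w11 = 1

1/2 0 0 1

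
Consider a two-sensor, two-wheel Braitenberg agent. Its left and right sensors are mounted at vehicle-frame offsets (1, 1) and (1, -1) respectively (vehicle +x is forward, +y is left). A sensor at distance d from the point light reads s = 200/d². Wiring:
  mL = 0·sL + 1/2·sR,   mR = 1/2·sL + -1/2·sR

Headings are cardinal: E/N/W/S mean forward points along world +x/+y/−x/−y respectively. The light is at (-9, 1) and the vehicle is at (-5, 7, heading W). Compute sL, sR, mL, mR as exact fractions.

100/17 100/29 50/29 600/493

left sensor world pos  = (-6, 6); dL² = 34
right sensor world pos = (-6, 8); dR² = 58
sL = 200/34 = 100/17
sR = 200/58 = 100/29
mL = 0·sL + 1/2·sR = 50/29
mR = 1/2·sL + -1/2·sR = 600/493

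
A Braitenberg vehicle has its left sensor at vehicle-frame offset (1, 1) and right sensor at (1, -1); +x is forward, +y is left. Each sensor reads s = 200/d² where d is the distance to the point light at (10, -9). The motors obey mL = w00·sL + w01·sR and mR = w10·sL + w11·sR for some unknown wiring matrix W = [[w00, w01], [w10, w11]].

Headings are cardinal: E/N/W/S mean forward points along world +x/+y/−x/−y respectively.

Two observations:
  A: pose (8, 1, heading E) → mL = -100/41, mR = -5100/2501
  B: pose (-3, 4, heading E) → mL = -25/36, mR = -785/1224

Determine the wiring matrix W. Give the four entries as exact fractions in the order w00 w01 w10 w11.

obs A: pose=(8,1,E) → sL=100/61, sR=100/41, mL=-100/41, mR=-5100/2501
obs B: pose=(-3,4,E) → sL=10/17, sR=25/36, mL=-25/36, mR=-785/1224
sensor matrix S = [[100/61, 100/41], [10/17, 25/36]]; det S = -113375/382653
solve [mL_A; mL_B] = S·[w00; w01] and [mR_A; mR_B] = S·[w10; w11]:
  w00 = 0, w01 = -1, w10 = -1/2, w11 = -1/2

0 -1 -1/2 -1/2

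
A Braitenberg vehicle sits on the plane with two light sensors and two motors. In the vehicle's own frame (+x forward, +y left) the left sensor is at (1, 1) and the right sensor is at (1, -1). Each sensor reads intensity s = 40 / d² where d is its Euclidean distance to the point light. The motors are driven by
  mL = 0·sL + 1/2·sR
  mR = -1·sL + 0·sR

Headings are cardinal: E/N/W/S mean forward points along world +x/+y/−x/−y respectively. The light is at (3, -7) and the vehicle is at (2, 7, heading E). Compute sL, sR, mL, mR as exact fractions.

left sensor world pos  = (3, 8); dL² = 225
right sensor world pos = (3, 6); dR² = 169
sL = 40/225 = 8/45
sR = 40/169 = 40/169
mL = 0·sL + 1/2·sR = 20/169
mR = -1·sL + 0·sR = -8/45

8/45 40/169 20/169 -8/45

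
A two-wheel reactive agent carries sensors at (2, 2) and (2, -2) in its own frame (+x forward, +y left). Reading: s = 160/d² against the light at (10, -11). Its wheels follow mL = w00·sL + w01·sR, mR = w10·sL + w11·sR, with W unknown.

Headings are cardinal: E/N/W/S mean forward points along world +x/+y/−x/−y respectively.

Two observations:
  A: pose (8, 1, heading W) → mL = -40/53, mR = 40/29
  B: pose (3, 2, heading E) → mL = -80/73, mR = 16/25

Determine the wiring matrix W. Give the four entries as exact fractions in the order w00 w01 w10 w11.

obs A: pose=(8,1,W) → sL=40/29, sR=40/53, mL=-40/53, mR=40/29
obs B: pose=(3,2,E) → sL=16/25, sR=80/73, mL=-80/73, mR=16/25
sensor matrix S = [[40/29, 40/53], [16/25, 80/73]]; det S = 577024/561005
solve [mL_A; mL_B] = S·[w00; w01] and [mR_A; mR_B] = S·[w10; w11]:
  w00 = 0, w01 = -1, w10 = 1, w11 = 0

0 -1 1 0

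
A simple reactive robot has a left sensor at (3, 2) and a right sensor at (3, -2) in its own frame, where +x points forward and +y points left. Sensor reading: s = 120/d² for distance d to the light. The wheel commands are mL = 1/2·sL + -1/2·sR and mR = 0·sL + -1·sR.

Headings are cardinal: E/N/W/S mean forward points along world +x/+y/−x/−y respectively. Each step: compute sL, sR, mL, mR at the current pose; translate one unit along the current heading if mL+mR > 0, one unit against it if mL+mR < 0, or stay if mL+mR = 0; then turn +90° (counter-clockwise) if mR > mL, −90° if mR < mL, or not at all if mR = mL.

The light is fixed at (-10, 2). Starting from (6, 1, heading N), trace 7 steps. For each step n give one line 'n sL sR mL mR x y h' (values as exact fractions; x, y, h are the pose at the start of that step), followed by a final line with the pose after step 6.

0 3/5 15/41 24/205 -15/41 6 1 N
1 120/361 120/377 960/136097 -120/377 6 0 E
2 60/157 60/97 -1800/15229 -60/97 5 0 S
3 40/51 24/29 -32/1479 -24/29 5 1 W
4 3/5 15/41 24/205 -15/41 6 1 N
5 120/361 120/377 960/136097 -120/377 6 0 E
6 60/157 60/97 -1800/15229 -60/97 5 0 S
final 5 1 W

n=0: pose=(6,1,N); sL=3/5, sR=15/41; mL=24/205, mR=-15/41; mL+mR=-51/205 → advance -1; mR−mL=-99/205 → turn -1·90°
n=1: pose=(6,0,E); sL=120/361, sR=120/377; mL=960/136097, mR=-120/377; mL+mR=-42360/136097 → advance -1; mR−mL=-44280/136097 → turn -1·90°
n=2: pose=(5,0,S); sL=60/157, sR=60/97; mL=-1800/15229, mR=-60/97; mL+mR=-11220/15229 → advance -1; mR−mL=-7620/15229 → turn -1·90°
n=3: pose=(5,1,W); sL=40/51, sR=24/29; mL=-32/1479, mR=-24/29; mL+mR=-1256/1479 → advance -1; mR−mL=-1192/1479 → turn -1·90°
n=4: pose=(6,1,N); sL=3/5, sR=15/41; mL=24/205, mR=-15/41; mL+mR=-51/205 → advance -1; mR−mL=-99/205 → turn -1·90°
n=5: pose=(6,0,E); sL=120/361, sR=120/377; mL=960/136097, mR=-120/377; mL+mR=-42360/136097 → advance -1; mR−mL=-44280/136097 → turn -1·90°
n=6: pose=(5,0,S); sL=60/157, sR=60/97; mL=-1800/15229, mR=-60/97; mL+mR=-11220/15229 → advance -1; mR−mL=-7620/15229 → turn -1·90°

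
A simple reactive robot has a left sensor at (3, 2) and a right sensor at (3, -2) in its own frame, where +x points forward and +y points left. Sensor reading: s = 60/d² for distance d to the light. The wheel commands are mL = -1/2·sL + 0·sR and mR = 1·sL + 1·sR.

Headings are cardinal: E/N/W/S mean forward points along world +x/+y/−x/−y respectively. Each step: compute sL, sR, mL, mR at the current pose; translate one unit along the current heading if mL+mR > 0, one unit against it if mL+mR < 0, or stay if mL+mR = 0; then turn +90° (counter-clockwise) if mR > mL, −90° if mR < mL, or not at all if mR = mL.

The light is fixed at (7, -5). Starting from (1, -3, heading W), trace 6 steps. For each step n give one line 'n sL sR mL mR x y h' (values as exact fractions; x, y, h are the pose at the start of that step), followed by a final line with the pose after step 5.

0 20/27 60/97 -10/27 3560/2619 1 -3 W
1 30/13 30/41 -15/13 1620/533 0 -3 S
2 12/5 60/17 -6/5 504/85 0 -4 E
3 3/4 15/8 -3/8 21/8 1 -4 N
4 20/27 60/97 -10/27 3560/2619 1 -3 W
5 30/13 30/41 -15/13 1620/533 0 -3 S
final 0 -4 E

n=0: pose=(1,-3,W); sL=20/27, sR=60/97; mL=-10/27, mR=3560/2619; mL+mR=2590/2619 → advance +1; mR−mL=1510/873 → turn +1·90°
n=1: pose=(0,-3,S); sL=30/13, sR=30/41; mL=-15/13, mR=1620/533; mL+mR=1005/533 → advance +1; mR−mL=2235/533 → turn +1·90°
n=2: pose=(0,-4,E); sL=12/5, sR=60/17; mL=-6/5, mR=504/85; mL+mR=402/85 → advance +1; mR−mL=606/85 → turn +1·90°
n=3: pose=(1,-4,N); sL=3/4, sR=15/8; mL=-3/8, mR=21/8; mL+mR=9/4 → advance +1; mR−mL=3 → turn +1·90°
n=4: pose=(1,-3,W); sL=20/27, sR=60/97; mL=-10/27, mR=3560/2619; mL+mR=2590/2619 → advance +1; mR−mL=1510/873 → turn +1·90°
n=5: pose=(0,-3,S); sL=30/13, sR=30/41; mL=-15/13, mR=1620/533; mL+mR=1005/533 → advance +1; mR−mL=2235/533 → turn +1·90°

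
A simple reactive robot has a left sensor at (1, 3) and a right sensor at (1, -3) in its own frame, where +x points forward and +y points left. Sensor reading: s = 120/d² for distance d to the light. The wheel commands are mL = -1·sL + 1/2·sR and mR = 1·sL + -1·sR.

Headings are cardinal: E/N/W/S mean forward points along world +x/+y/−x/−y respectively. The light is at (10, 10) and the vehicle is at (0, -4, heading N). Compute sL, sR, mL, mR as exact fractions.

left sensor world pos  = (-3, -3); dL² = 338
right sensor world pos = (3, -3); dR² = 218
sL = 120/338 = 60/169
sR = 120/218 = 60/109
mL = -1·sL + 1/2·sR = -1470/18421
mR = 1·sL + -1·sR = -3600/18421

60/169 60/109 -1470/18421 -3600/18421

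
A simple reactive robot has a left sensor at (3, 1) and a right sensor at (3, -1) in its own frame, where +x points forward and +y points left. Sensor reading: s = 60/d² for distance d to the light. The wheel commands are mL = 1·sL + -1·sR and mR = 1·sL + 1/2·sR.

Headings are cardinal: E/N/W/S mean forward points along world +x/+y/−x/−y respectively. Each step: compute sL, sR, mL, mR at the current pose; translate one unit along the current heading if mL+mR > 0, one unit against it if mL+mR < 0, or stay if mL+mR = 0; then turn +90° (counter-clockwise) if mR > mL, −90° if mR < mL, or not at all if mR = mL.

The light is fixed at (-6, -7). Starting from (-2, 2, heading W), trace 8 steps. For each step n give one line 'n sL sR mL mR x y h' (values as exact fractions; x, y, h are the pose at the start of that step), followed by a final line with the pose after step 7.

0 12/13 60/101 432/1313 1602/1313 -2 2 W
1 15/13 3/2 -9/26 99/52 -3 2 S
2 20/39 12/17 -128/663 574/663 -3 1 E
3 6/13 30/73 48/949 633/949 -2 1 N
4 12/13 60/101 432/1313 1602/1313 -2 2 W
5 15/13 3/2 -9/26 99/52 -3 2 S
6 20/39 12/17 -128/663 574/663 -3 1 E
7 6/13 30/73 48/949 633/949 -2 1 N
final -2 2 W

n=0: pose=(-2,2,W); sL=12/13, sR=60/101; mL=432/1313, mR=1602/1313; mL+mR=2034/1313 → advance +1; mR−mL=90/101 → turn +1·90°
n=1: pose=(-3,2,S); sL=15/13, sR=3/2; mL=-9/26, mR=99/52; mL+mR=81/52 → advance +1; mR−mL=9/4 → turn +1·90°
n=2: pose=(-3,1,E); sL=20/39, sR=12/17; mL=-128/663, mR=574/663; mL+mR=446/663 → advance +1; mR−mL=18/17 → turn +1·90°
n=3: pose=(-2,1,N); sL=6/13, sR=30/73; mL=48/949, mR=633/949; mL+mR=681/949 → advance +1; mR−mL=45/73 → turn +1·90°
n=4: pose=(-2,2,W); sL=12/13, sR=60/101; mL=432/1313, mR=1602/1313; mL+mR=2034/1313 → advance +1; mR−mL=90/101 → turn +1·90°
n=5: pose=(-3,2,S); sL=15/13, sR=3/2; mL=-9/26, mR=99/52; mL+mR=81/52 → advance +1; mR−mL=9/4 → turn +1·90°
n=6: pose=(-3,1,E); sL=20/39, sR=12/17; mL=-128/663, mR=574/663; mL+mR=446/663 → advance +1; mR−mL=18/17 → turn +1·90°
n=7: pose=(-2,1,N); sL=6/13, sR=30/73; mL=48/949, mR=633/949; mL+mR=681/949 → advance +1; mR−mL=45/73 → turn +1·90°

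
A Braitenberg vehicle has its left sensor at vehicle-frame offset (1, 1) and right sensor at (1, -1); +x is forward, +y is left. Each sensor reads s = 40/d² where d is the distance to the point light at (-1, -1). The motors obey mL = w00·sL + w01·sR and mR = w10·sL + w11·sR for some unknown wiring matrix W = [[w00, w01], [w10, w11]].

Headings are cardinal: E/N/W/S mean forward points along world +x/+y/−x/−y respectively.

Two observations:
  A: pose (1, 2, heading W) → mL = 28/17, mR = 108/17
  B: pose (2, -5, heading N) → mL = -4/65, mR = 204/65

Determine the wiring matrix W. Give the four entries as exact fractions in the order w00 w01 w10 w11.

1/2 -1 1/2 1

obs A: pose=(1,2,W) → sL=8, sR=40/17, mL=28/17, mR=108/17
obs B: pose=(2,-5,N) → sL=40/13, sR=8/5, mL=-4/65, mR=204/65
sensor matrix S = [[8, 40/17], [40/13, 8/5]]; det S = 6144/1105
solve [mL_A; mL_B] = S·[w00; w01] and [mR_A; mR_B] = S·[w10; w11]:
  w00 = 1/2, w01 = -1, w10 = 1/2, w11 = 1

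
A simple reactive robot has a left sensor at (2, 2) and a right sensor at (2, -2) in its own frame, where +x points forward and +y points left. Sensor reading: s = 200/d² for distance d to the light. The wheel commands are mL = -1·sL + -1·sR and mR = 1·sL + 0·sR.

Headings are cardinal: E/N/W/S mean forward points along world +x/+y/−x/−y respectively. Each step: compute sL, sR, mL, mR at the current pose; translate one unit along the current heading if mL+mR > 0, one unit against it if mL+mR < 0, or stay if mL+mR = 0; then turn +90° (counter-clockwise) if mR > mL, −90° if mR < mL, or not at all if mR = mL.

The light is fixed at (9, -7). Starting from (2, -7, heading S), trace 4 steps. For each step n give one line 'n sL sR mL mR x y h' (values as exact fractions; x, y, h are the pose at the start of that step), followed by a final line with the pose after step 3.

0 200/29 40/17 -4560/493 200/29 2 -7 S
1 100/17 100/13 -3000/221 100/17 2 -6 E
2 200/109 40/9 -6160/981 200/109 1 -6 N
3 25/13 25/13 -50/13 25/13 1 -7 W
final 2 -7 S

n=0: pose=(2,-7,S); sL=200/29, sR=40/17; mL=-4560/493, mR=200/29; mL+mR=-40/17 → advance -1; mR−mL=7960/493 → turn +1·90°
n=1: pose=(2,-6,E); sL=100/17, sR=100/13; mL=-3000/221, mR=100/17; mL+mR=-100/13 → advance -1; mR−mL=4300/221 → turn +1·90°
n=2: pose=(1,-6,N); sL=200/109, sR=40/9; mL=-6160/981, mR=200/109; mL+mR=-40/9 → advance -1; mR−mL=7960/981 → turn +1·90°
n=3: pose=(1,-7,W); sL=25/13, sR=25/13; mL=-50/13, mR=25/13; mL+mR=-25/13 → advance -1; mR−mL=75/13 → turn +1·90°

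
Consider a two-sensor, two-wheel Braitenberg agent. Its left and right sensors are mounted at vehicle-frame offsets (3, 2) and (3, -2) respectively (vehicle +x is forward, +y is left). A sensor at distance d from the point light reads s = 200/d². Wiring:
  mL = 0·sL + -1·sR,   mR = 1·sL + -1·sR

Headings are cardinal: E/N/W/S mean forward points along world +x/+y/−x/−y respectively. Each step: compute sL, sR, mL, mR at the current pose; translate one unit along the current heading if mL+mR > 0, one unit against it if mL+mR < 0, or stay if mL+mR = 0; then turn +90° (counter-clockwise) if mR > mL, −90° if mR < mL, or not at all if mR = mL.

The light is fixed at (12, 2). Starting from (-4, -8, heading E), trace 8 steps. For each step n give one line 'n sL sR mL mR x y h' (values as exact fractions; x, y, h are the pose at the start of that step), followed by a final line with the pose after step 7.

n=0: pose=(-4,-8,E); sL=200/233, sR=200/313; mL=-200/313, mR=16000/72929; mL+mR=-30600/72929 → advance -1; mR−mL=200/233 → turn +1·90°
n=1: pose=(-5,-8,N); sL=20/41, sR=100/137; mL=-100/137, mR=-1360/5617; mL+mR=-5460/5617 → advance -1; mR−mL=20/41 → turn +1·90°
n=2: pose=(-5,-9,W); sL=200/569, sR=200/481; mL=-200/481, mR=-17600/273689; mL+mR=-131400/273689 → advance -1; mR−mL=200/569 → turn +1·90°
n=3: pose=(-4,-9,S); sL=25/49, sR=5/13; mL=-5/13, mR=80/637; mL+mR=-165/637 → advance -1; mR−mL=25/49 → turn +1·90°
n=4: pose=(-4,-8,E); sL=200/233, sR=200/313; mL=-200/313, mR=16000/72929; mL+mR=-30600/72929 → advance -1; mR−mL=200/233 → turn +1·90°
n=5: pose=(-5,-8,N); sL=20/41, sR=100/137; mL=-100/137, mR=-1360/5617; mL+mR=-5460/5617 → advance -1; mR−mL=20/41 → turn +1·90°
n=6: pose=(-5,-9,W); sL=200/569, sR=200/481; mL=-200/481, mR=-17600/273689; mL+mR=-131400/273689 → advance -1; mR−mL=200/569 → turn +1·90°
n=7: pose=(-4,-9,S); sL=25/49, sR=5/13; mL=-5/13, mR=80/637; mL+mR=-165/637 → advance -1; mR−mL=25/49 → turn +1·90°

0 200/233 200/313 -200/313 16000/72929 -4 -8 E
1 20/41 100/137 -100/137 -1360/5617 -5 -8 N
2 200/569 200/481 -200/481 -17600/273689 -5 -9 W
3 25/49 5/13 -5/13 80/637 -4 -9 S
4 200/233 200/313 -200/313 16000/72929 -4 -8 E
5 20/41 100/137 -100/137 -1360/5617 -5 -8 N
6 200/569 200/481 -200/481 -17600/273689 -5 -9 W
7 25/49 5/13 -5/13 80/637 -4 -9 S
final -4 -8 E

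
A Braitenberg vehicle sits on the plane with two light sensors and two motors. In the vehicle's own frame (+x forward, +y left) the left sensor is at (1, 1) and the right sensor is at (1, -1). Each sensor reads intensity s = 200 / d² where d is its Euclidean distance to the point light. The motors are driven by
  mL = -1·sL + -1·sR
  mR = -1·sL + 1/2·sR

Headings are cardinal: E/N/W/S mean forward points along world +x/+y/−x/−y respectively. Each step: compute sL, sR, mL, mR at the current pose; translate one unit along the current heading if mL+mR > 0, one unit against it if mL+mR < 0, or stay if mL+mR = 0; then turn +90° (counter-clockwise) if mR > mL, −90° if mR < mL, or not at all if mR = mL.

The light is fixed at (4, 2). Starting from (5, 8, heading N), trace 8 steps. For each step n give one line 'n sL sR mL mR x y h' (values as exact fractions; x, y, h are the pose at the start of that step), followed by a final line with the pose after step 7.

0 200/49 200/53 -20400/2597 -5700/2597 5 8 N
1 25/2 50/9 -325/18 -175/18 5 7 W
2 8 200/17 -336/17 -36/17 6 7 S
3 100/29 100/17 -4600/493 -250/493 6 8 E
4 200/49 200/53 -20400/2597 -5700/2597 5 8 N
5 25/2 50/9 -325/18 -175/18 5 7 W
6 8 200/17 -336/17 -36/17 6 7 S
7 100/29 100/17 -4600/493 -250/493 6 8 E
final 5 8 N

n=0: pose=(5,8,N); sL=200/49, sR=200/53; mL=-20400/2597, mR=-5700/2597; mL+mR=-26100/2597 → advance -1; mR−mL=300/53 → turn +1·90°
n=1: pose=(5,7,W); sL=25/2, sR=50/9; mL=-325/18, mR=-175/18; mL+mR=-250/9 → advance -1; mR−mL=25/3 → turn +1·90°
n=2: pose=(6,7,S); sL=8, sR=200/17; mL=-336/17, mR=-36/17; mL+mR=-372/17 → advance -1; mR−mL=300/17 → turn +1·90°
n=3: pose=(6,8,E); sL=100/29, sR=100/17; mL=-4600/493, mR=-250/493; mL+mR=-4850/493 → advance -1; mR−mL=150/17 → turn +1·90°
n=4: pose=(5,8,N); sL=200/49, sR=200/53; mL=-20400/2597, mR=-5700/2597; mL+mR=-26100/2597 → advance -1; mR−mL=300/53 → turn +1·90°
n=5: pose=(5,7,W); sL=25/2, sR=50/9; mL=-325/18, mR=-175/18; mL+mR=-250/9 → advance -1; mR−mL=25/3 → turn +1·90°
n=6: pose=(6,7,S); sL=8, sR=200/17; mL=-336/17, mR=-36/17; mL+mR=-372/17 → advance -1; mR−mL=300/17 → turn +1·90°
n=7: pose=(6,8,E); sL=100/29, sR=100/17; mL=-4600/493, mR=-250/493; mL+mR=-4850/493 → advance -1; mR−mL=150/17 → turn +1·90°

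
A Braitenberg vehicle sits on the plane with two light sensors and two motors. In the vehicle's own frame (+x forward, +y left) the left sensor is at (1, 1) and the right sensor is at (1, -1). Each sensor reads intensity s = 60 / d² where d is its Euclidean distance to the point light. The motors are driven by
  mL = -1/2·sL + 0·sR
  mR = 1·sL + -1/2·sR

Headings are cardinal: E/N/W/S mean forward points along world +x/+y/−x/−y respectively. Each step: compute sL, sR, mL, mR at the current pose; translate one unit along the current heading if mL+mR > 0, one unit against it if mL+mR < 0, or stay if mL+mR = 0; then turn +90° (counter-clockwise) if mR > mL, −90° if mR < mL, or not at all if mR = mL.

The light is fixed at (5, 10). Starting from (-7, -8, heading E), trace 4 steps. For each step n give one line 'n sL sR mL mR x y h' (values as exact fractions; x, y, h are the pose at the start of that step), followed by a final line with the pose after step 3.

0 6/41 30/241 -3/41 831/9881 -7 -8 E
1 60/433 60/389 -30/433 10350/168437 -6 -8 N
2 15/136 5/39 -15/272 245/5304 -6 -9 W
3 60/481 60/521 -30/481 16830/250601 -5 -9 S
final -5 -10 E

n=0: pose=(-7,-8,E); sL=6/41, sR=30/241; mL=-3/41, mR=831/9881; mL+mR=108/9881 → advance +1; mR−mL=1554/9881 → turn +1·90°
n=1: pose=(-6,-8,N); sL=60/433, sR=60/389; mL=-30/433, mR=10350/168437; mL+mR=-1320/168437 → advance -1; mR−mL=22020/168437 → turn +1·90°
n=2: pose=(-6,-9,W); sL=15/136, sR=5/39; mL=-15/272, mR=245/5304; mL+mR=-95/10608 → advance -1; mR−mL=1075/10608 → turn +1·90°
n=3: pose=(-5,-9,S); sL=60/481, sR=60/521; mL=-30/481, mR=16830/250601; mL+mR=1200/250601 → advance +1; mR−mL=32460/250601 → turn +1·90°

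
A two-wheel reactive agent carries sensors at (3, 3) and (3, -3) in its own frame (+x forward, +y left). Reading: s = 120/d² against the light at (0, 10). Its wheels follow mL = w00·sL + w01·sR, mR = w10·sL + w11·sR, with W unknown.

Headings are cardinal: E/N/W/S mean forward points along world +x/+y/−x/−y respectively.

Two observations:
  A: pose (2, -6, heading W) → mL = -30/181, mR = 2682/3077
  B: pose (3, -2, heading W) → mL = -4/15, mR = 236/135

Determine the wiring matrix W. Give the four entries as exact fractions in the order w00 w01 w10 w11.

obs A: pose=(2,-6,W) → sL=60/181, sR=12/17, mL=-30/181, mR=2682/3077
obs B: pose=(3,-2,W) → sL=8/15, sR=40/27, mL=-4/15, mR=236/135
sensor matrix S = [[60/181, 12/17], [8/15, 40/27]]; det S = 15872/138465
solve [mL_A; mL_B] = S·[w00; w01] and [mR_A; mR_B] = S·[w10; w11]:
  w00 = -1/2, w01 = 0, w10 = 1/2, w11 = 1

-1/2 0 1/2 1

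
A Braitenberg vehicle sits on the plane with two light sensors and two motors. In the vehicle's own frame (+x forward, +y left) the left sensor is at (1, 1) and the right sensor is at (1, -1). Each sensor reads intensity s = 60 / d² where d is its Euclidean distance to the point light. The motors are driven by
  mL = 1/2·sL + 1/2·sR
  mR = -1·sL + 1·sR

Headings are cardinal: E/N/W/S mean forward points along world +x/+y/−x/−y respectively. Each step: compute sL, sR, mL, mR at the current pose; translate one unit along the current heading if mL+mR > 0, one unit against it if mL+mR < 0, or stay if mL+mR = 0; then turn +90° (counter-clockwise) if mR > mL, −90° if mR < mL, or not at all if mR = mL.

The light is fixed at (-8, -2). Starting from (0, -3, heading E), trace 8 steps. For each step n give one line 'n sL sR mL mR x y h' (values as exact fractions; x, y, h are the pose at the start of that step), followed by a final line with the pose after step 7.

0 20/27 12/17 332/459 -16/459 0 -3 E
1 15/26 15/17 645/884 135/442 1 -3 S
2 60/73 12/13 828/949 96/949 1 -4 W
3 6/5 30/41 198/205 -96/205 0 -4 N
4 20/27 12/17 332/459 -16/459 0 -3 E
5 15/26 15/17 645/884 135/442 1 -3 S
6 60/73 12/13 828/949 96/949 1 -4 W
7 6/5 30/41 198/205 -96/205 0 -4 N
final 0 -3 E

n=0: pose=(0,-3,E); sL=20/27, sR=12/17; mL=332/459, mR=-16/459; mL+mR=316/459 → advance +1; mR−mL=-116/153 → turn -1·90°
n=1: pose=(1,-3,S); sL=15/26, sR=15/17; mL=645/884, mR=135/442; mL+mR=915/884 → advance +1; mR−mL=-375/884 → turn -1·90°
n=2: pose=(1,-4,W); sL=60/73, sR=12/13; mL=828/949, mR=96/949; mL+mR=924/949 → advance +1; mR−mL=-732/949 → turn -1·90°
n=3: pose=(0,-4,N); sL=6/5, sR=30/41; mL=198/205, mR=-96/205; mL+mR=102/205 → advance +1; mR−mL=-294/205 → turn -1·90°
n=4: pose=(0,-3,E); sL=20/27, sR=12/17; mL=332/459, mR=-16/459; mL+mR=316/459 → advance +1; mR−mL=-116/153 → turn -1·90°
n=5: pose=(1,-3,S); sL=15/26, sR=15/17; mL=645/884, mR=135/442; mL+mR=915/884 → advance +1; mR−mL=-375/884 → turn -1·90°
n=6: pose=(1,-4,W); sL=60/73, sR=12/13; mL=828/949, mR=96/949; mL+mR=924/949 → advance +1; mR−mL=-732/949 → turn -1·90°
n=7: pose=(0,-4,N); sL=6/5, sR=30/41; mL=198/205, mR=-96/205; mL+mR=102/205 → advance +1; mR−mL=-294/205 → turn -1·90°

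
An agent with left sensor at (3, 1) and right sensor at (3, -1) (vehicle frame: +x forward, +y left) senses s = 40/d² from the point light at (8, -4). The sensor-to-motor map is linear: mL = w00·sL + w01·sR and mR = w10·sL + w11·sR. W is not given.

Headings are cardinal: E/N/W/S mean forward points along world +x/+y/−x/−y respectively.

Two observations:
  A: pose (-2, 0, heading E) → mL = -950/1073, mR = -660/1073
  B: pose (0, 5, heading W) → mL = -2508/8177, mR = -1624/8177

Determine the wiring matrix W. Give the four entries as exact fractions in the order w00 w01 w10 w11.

-1 -1/2 -1/2 -1/2

obs A: pose=(-2,0,E) → sL=20/37, sR=20/29, mL=-950/1073, mR=-660/1073
obs B: pose=(0,5,W) → sL=8/37, sR=40/221, mL=-2508/8177, mR=-1624/8177
sensor matrix S = [[20/37, 20/29], [8/37, 40/221]]; det S = -12160/237133
solve [mL_A; mL_B] = S·[w00; w01] and [mR_A; mR_B] = S·[w10; w11]:
  w00 = -1, w01 = -1/2, w10 = -1/2, w11 = -1/2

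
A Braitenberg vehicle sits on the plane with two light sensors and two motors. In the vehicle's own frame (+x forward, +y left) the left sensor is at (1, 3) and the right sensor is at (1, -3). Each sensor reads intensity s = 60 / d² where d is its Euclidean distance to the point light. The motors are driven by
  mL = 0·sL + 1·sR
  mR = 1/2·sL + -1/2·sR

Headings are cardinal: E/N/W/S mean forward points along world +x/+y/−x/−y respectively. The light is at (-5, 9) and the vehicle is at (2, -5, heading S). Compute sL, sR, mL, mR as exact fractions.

12/65 60/241 60/241 -504/15665

left sensor world pos  = (5, -6); dL² = 325
right sensor world pos = (-1, -6); dR² = 241
sL = 60/325 = 12/65
sR = 60/241 = 60/241
mL = 0·sL + 1·sR = 60/241
mR = 1/2·sL + -1/2·sR = -504/15665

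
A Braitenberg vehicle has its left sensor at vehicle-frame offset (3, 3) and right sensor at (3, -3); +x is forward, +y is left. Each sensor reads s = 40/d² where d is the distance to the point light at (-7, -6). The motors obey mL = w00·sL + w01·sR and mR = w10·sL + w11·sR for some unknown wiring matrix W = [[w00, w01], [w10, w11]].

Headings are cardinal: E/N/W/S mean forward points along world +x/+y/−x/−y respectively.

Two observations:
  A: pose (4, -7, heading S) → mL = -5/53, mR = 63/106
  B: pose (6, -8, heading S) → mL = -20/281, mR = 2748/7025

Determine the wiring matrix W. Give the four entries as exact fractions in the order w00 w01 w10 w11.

-1/2 0 1/2 1

obs A: pose=(4,-7,S) → sL=10/53, sR=1/2, mL=-5/53, mR=63/106
obs B: pose=(6,-8,S) → sL=40/281, sR=8/25, mL=-20/281, mR=2748/7025
sensor matrix S = [[10/53, 1/2], [40/281, 8/25]]; det S = -804/74465
solve [mL_A; mL_B] = S·[w00; w01] and [mR_A; mR_B] = S·[w10; w11]:
  w00 = -1/2, w01 = 0, w10 = 1/2, w11 = 1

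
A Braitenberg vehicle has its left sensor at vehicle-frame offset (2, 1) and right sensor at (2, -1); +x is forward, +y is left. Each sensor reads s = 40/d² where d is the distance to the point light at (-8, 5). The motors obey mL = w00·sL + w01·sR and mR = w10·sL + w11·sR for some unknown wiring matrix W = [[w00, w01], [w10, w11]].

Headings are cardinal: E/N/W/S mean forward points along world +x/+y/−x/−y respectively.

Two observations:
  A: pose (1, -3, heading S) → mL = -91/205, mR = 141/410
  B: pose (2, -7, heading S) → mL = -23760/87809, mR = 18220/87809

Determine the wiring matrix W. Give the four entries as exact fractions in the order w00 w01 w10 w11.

-1 -1 1/2 1

obs A: pose=(1,-3,S) → sL=1/5, sR=10/41, mL=-91/205, mR=141/410
obs B: pose=(2,-7,S) → sL=40/317, sR=40/277, mL=-23760/87809, mR=18220/87809
sensor matrix S = [[1/5, 10/41], [40/317, 40/277]]; det S = -6824/3600169
solve [mL_A; mL_B] = S·[w00; w01] and [mR_A; mR_B] = S·[w10; w11]:
  w00 = -1, w01 = -1, w10 = 1/2, w11 = 1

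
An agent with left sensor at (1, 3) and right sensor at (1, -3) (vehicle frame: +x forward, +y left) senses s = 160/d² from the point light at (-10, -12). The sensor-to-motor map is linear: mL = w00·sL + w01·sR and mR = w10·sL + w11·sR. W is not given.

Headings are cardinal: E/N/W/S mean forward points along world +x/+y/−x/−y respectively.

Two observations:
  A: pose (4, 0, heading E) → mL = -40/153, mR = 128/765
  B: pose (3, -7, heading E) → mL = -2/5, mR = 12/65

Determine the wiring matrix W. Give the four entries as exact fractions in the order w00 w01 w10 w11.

obs A: pose=(4,0,E) → sL=16/45, sR=80/153, mL=-40/153, mR=128/765
obs B: pose=(3,-7,E) → sL=8/13, sR=4/5, mL=-2/5, mR=12/65
sensor matrix S = [[16/45, 80/153], [8/13, 4/5]]; det S = -1856/49725
solve [mL_A; mL_B] = S·[w00; w01] and [mR_A; mR_B] = S·[w10; w11]:
  w00 = 0, w01 = -1/2, w10 = -1, w11 = 1

0 -1/2 -1 1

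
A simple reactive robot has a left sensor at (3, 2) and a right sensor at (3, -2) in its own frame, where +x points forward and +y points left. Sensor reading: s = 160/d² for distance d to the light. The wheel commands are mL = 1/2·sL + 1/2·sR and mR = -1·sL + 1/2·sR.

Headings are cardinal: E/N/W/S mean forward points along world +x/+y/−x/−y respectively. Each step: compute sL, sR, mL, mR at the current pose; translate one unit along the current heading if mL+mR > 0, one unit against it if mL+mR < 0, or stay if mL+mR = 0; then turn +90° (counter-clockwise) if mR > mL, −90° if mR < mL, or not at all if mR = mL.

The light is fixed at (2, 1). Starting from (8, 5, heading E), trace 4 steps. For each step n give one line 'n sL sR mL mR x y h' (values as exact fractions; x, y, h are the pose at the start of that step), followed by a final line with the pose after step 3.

n=0: pose=(8,5,E); sL=160/117, sR=32/17; mL=3232/1989, mR=-848/1989; mL+mR=2384/1989 → advance +1; mR−mL=-80/39 → turn -1·90°
n=1: pose=(9,5,S); sL=80/41, sR=80/13; mL=2160/533, mR=600/533; mL+mR=2760/533 → advance +1; mR−mL=-120/41 → turn -1·90°
n=2: pose=(9,4,W); sL=160/17, sR=160/41; mL=4640/697, mR=-5200/697; mL+mR=-560/697 → advance -1; mR−mL=-240/17 → turn -1·90°
n=3: pose=(10,4,N); sL=20/9, sR=20/17; mL=260/153, mR=-250/153; mL+mR=10/153 → advance +1; mR−mL=-10/3 → turn -1·90°

0 160/117 32/17 3232/1989 -848/1989 8 5 E
1 80/41 80/13 2160/533 600/533 9 5 S
2 160/17 160/41 4640/697 -5200/697 9 4 W
3 20/9 20/17 260/153 -250/153 10 4 N
final 10 5 E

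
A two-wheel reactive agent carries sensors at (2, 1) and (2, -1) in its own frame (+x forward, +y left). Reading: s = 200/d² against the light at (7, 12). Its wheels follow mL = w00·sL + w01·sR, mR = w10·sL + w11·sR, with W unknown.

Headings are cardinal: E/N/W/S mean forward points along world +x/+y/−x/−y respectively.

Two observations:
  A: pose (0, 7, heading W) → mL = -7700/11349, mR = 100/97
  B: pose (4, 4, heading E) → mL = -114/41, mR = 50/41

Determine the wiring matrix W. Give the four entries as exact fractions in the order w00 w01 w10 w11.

obs A: pose=(0,7,W) → sL=200/117, sR=200/97, mL=-7700/11349, mR=100/97
obs B: pose=(4,4,E) → sL=4, sR=100/41, mL=-114/41, mR=50/41
sensor matrix S = [[200/117, 200/97], [4, 100/41]]; det S = -1897600/465309
solve [mL_A; mL_B] = S·[w00; w01] and [mR_A; mR_B] = S·[w10; w11]:
  w00 = -1, w01 = 1/2, w10 = 0, w11 = 1/2

-1 1/2 0 1/2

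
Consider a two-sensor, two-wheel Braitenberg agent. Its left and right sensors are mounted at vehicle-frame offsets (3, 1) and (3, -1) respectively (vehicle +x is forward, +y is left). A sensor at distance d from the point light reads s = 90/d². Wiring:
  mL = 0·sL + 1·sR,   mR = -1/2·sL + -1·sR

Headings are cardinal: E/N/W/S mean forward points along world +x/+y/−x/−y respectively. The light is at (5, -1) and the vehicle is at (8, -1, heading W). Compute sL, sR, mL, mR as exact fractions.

left sensor world pos  = (5, -2); dL² = 1
right sensor world pos = (5, 0); dR² = 1
sL = 90/1 = 90
sR = 90/1 = 90
mL = 0·sL + 1·sR = 90
mR = -1/2·sL + -1·sR = -135

90 90 90 -135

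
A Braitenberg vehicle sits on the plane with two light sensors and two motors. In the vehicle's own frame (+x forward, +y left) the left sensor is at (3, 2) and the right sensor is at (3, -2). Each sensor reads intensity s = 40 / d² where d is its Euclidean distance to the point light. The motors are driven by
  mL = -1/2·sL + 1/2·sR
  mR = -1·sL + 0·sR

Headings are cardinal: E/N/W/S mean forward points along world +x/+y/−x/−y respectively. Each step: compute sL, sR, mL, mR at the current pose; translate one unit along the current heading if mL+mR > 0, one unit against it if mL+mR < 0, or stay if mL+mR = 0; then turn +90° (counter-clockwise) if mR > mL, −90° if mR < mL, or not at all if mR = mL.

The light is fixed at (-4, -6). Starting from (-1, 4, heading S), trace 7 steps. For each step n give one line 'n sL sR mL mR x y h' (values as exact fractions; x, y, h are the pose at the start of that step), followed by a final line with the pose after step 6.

0 20/37 4/5 24/185 -20/37 -1 4 S
1 40/81 40/169 -1760/13689 -40/81 -1 5 W
2 1/5 5/29 -2/145 -1/5 0 5 N
3 40/193 40/113 1600/21809 -40/193 0 4 E
4 20/37 4/5 24/185 -20/37 -1 4 S
5 40/81 40/169 -1760/13689 -40/81 -1 5 W
6 1/5 5/29 -2/145 -1/5 0 5 N
final 0 4 E

n=0: pose=(-1,4,S); sL=20/37, sR=4/5; mL=24/185, mR=-20/37; mL+mR=-76/185 → advance -1; mR−mL=-124/185 → turn -1·90°
n=1: pose=(-1,5,W); sL=40/81, sR=40/169; mL=-1760/13689, mR=-40/81; mL+mR=-2840/4563 → advance -1; mR−mL=-5000/13689 → turn -1·90°
n=2: pose=(0,5,N); sL=1/5, sR=5/29; mL=-2/145, mR=-1/5; mL+mR=-31/145 → advance -1; mR−mL=-27/145 → turn -1·90°
n=3: pose=(0,4,E); sL=40/193, sR=40/113; mL=1600/21809, mR=-40/193; mL+mR=-2920/21809 → advance -1; mR−mL=-6120/21809 → turn -1·90°
n=4: pose=(-1,4,S); sL=20/37, sR=4/5; mL=24/185, mR=-20/37; mL+mR=-76/185 → advance -1; mR−mL=-124/185 → turn -1·90°
n=5: pose=(-1,5,W); sL=40/81, sR=40/169; mL=-1760/13689, mR=-40/81; mL+mR=-2840/4563 → advance -1; mR−mL=-5000/13689 → turn -1·90°
n=6: pose=(0,5,N); sL=1/5, sR=5/29; mL=-2/145, mR=-1/5; mL+mR=-31/145 → advance -1; mR−mL=-27/145 → turn -1·90°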